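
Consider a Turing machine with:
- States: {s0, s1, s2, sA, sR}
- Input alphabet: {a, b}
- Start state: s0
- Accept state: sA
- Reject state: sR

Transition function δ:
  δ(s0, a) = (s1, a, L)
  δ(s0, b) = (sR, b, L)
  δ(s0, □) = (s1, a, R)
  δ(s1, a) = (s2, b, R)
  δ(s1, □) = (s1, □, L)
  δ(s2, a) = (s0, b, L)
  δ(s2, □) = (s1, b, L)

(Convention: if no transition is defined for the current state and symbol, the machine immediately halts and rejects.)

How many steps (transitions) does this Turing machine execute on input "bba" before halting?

Execution trace:
Initial: [s0]bba
Step 1: δ(s0, b) = (sR, b, L) → [sR]□bba

The machine reaches the reject state sR and halts.

The machine executed 1 step before halting.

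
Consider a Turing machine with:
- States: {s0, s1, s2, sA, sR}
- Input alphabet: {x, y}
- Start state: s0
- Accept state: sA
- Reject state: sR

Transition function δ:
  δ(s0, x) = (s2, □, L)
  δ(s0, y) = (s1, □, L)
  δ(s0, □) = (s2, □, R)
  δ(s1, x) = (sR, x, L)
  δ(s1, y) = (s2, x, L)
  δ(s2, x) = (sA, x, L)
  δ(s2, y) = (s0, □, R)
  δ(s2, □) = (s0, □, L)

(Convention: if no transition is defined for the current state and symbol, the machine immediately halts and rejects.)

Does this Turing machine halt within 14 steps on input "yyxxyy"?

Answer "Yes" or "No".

Execution trace:
Initial: [s0]yyxxyy
Step 1: δ(s0, y) = (s1, □, L) → [s1]□□yxxyy

No transition is defined for δ(s1, □). By convention the machine halts and rejects.
The machine halted after 1 step (within the 14-step bound).

Answer: Yes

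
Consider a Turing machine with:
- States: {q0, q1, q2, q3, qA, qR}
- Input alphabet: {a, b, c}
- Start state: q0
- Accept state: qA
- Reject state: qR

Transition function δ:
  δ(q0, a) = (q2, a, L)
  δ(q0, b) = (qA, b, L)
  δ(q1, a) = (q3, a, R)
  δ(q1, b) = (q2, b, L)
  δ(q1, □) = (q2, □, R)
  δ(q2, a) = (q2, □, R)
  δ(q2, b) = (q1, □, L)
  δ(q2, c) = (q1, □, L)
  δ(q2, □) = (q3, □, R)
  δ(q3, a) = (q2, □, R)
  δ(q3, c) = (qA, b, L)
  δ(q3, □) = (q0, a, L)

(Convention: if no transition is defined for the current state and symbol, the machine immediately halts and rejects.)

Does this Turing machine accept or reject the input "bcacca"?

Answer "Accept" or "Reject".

Execution trace:
Initial: [q0]bcacca
Step 1: δ(q0, b) = (qA, b, L) → [qA]□bcacca

The machine reaches the accept state qA and halts.

Answer: Accept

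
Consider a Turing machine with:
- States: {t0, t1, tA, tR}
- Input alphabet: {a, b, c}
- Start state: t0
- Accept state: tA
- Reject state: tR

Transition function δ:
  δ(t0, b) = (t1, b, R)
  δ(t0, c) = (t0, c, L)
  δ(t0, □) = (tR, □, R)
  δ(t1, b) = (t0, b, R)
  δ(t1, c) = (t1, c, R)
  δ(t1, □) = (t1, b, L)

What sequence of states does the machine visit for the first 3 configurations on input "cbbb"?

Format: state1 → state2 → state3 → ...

Execution trace:
Initial: [t0]cbbb
Step 1: δ(t0, c) = (t0, c, L) → [t0]□cbbb
Step 2: δ(t0, □) = (tR, □, R) → □[tR]cbbb

The machine reaches the reject state tR and halts.

State sequence: t0 → t0 → tR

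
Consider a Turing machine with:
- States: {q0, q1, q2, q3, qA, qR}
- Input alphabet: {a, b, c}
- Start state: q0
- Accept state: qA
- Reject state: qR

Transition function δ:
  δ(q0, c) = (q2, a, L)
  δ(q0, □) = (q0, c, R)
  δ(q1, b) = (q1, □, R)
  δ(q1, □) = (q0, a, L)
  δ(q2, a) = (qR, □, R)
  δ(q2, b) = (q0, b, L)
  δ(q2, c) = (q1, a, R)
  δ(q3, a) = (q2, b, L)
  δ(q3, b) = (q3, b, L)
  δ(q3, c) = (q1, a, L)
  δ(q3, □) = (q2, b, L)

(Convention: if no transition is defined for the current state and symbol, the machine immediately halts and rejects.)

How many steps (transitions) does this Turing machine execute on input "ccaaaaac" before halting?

Execution trace:
Initial: [q0]ccaaaaac
Step 1: δ(q0, c) = (q2, a, L) → [q2]□acaaaaac

No transition is defined for δ(q2, □). By convention the machine halts and rejects.

The machine executed 1 step before halting.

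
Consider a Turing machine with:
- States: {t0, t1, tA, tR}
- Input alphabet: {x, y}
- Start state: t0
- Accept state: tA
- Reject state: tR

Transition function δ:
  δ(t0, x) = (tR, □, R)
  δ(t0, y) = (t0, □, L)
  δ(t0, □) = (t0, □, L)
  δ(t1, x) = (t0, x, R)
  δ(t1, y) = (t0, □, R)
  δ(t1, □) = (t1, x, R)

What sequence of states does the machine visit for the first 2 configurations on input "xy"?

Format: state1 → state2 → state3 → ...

Execution trace:
Initial: [t0]xy
Step 1: δ(t0, x) = (tR, □, R) → □[tR]y

The machine reaches the reject state tR and halts.

State sequence: t0 → tR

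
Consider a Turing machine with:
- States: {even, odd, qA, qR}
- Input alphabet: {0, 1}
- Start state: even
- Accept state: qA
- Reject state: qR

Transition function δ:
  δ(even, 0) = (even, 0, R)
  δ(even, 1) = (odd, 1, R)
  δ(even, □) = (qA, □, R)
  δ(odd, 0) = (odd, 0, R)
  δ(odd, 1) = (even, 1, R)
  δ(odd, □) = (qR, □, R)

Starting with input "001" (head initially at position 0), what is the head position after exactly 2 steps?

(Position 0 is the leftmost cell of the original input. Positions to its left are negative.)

Execution trace (head position shown):
Step 0: [even]001  (head at position 0)
Step 1: move right → 0[even]01  (head at position 1)
Step 2: move right → 00[even]1  (head at position 2)

After 2 steps, the head is at position 2.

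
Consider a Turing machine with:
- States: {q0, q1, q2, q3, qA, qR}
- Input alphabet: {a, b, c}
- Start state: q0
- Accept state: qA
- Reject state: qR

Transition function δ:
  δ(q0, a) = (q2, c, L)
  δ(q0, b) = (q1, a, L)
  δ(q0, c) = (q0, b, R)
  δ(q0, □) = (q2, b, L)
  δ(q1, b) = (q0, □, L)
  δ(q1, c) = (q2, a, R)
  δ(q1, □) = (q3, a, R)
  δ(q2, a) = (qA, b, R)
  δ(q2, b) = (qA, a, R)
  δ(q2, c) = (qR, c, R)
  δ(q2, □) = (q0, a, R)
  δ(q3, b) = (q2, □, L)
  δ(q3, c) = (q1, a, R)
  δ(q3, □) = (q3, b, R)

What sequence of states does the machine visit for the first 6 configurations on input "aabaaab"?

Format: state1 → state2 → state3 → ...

Execution trace:
Initial: [q0]aabaaab
Step 1: δ(q0, a) = (q2, c, L) → [q2]□cabaaab
Step 2: δ(q2, □) = (q0, a, R) → a[q0]cabaaab
Step 3: δ(q0, c) = (q0, b, R) → ab[q0]abaaab
Step 4: δ(q0, a) = (q2, c, L) → a[q2]bcbaaab
Step 5: δ(q2, b) = (qA, a, R) → aa[qA]cbaaab

The machine reaches the accept state qA and halts.

State sequence: q0 → q2 → q0 → q0 → q2 → qA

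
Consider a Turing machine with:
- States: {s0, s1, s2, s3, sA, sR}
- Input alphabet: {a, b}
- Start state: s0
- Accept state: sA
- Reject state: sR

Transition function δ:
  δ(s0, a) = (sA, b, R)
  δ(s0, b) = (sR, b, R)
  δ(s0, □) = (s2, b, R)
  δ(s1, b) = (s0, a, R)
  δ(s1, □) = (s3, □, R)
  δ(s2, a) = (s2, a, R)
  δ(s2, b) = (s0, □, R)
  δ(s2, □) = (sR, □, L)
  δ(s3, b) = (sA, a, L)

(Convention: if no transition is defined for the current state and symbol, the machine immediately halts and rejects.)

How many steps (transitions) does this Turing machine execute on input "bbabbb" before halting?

Execution trace:
Initial: [s0]bbabbb
Step 1: δ(s0, b) = (sR, b, R) → b[sR]babbb

The machine reaches the reject state sR and halts.

The machine executed 1 step before halting.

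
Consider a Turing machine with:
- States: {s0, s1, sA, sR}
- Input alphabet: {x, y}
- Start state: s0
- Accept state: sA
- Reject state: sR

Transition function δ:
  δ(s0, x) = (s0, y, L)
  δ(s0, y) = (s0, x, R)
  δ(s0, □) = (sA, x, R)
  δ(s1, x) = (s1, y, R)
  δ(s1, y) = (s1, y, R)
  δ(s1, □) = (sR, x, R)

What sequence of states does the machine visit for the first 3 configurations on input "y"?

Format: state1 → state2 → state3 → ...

Execution trace:
Initial: [s0]y
Step 1: δ(s0, y) = (s0, x, R) → x[s0]□
Step 2: δ(s0, □) = (sA, x, R) → xx[sA]□

The machine reaches the accept state sA and halts.

State sequence: s0 → s0 → sA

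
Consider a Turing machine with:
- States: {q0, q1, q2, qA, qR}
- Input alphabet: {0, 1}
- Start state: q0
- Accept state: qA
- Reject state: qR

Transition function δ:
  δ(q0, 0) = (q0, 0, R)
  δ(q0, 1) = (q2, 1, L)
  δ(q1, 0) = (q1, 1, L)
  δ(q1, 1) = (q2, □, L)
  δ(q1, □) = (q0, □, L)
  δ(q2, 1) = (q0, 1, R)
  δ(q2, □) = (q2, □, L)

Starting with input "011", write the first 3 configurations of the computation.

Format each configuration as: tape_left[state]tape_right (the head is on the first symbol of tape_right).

Transitions applied:
Step 1: δ(q0, 0) = (q0, 0, R)
Step 2: δ(q0, 1) = (q2, 1, L)

The first 3 configurations are:
[q0]011 ⊢ 0[q0]11 ⊢ [q2]011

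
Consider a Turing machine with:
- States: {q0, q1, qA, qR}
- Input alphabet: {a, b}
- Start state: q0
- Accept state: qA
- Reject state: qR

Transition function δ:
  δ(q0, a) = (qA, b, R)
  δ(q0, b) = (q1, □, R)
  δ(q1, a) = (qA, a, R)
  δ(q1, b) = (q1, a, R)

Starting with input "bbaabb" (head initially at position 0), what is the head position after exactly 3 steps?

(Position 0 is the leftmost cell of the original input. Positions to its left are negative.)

Execution trace (head position shown):
Step 0: [q0]bbaabb  (head at position 0)
Step 1: move right → □[q1]baabb  (head at position 1)
Step 2: move right → □a[q1]aabb  (head at position 2)
Step 3: move right → □aa[qA]abb  (head at position 3)

After 3 steps, the head is at position 3.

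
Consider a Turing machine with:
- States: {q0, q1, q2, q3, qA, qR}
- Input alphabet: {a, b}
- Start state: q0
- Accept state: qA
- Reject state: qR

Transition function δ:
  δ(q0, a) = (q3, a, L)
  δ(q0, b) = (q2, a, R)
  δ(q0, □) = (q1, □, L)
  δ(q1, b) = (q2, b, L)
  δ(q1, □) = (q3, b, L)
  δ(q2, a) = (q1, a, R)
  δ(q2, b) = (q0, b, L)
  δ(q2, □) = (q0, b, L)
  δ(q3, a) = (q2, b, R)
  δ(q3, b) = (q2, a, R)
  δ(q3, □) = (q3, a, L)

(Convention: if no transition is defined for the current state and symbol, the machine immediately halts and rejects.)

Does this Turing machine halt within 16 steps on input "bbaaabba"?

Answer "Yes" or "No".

Execution trace:
Initial: [q0]bbaaabba
Step 1: δ(q0, b) = (q2, a, R) → a[q2]baaabba
Step 2: δ(q2, b) = (q0, b, L) → [q0]abaaabba
Step 3: δ(q0, a) = (q3, a, L) → [q3]□abaaabba
Step 4: δ(q3, □) = (q3, a, L) → [q3]□aabaaabba
Step 5: δ(q3, □) = (q3, a, L) → [q3]□aaabaaabba
Step 6: δ(q3, □) = (q3, a, L) → [q3]□aaaabaaabba
Step 7: δ(q3, □) = (q3, a, L) → [q3]□aaaaabaaabba
Step 8: δ(q3, □) = (q3, a, L) → [q3]□aaaaaabaaabba
Step 9: δ(q3, □) = (q3, a, L) → [q3]□aaaaaaabaaabba
Step 10: δ(q3, □) = (q3, a, L) → [q3]□aaaaaaaabaaabba
Step 11: δ(q3, □) = (q3, a, L) → [q3]□aaaaaaaaabaaabba
Step 12: δ(q3, □) = (q3, a, L) → [q3]□aaaaaaaaaabaaabba
Step 13: δ(q3, □) = (q3, a, L) → [q3]□aaaaaaaaaaabaaabba
Step 14: δ(q3, □) = (q3, a, L) → [q3]□aaaaaaaaaaaabaaabba
Step 15: δ(q3, □) = (q3, a, L) → [q3]□aaaaaaaaaaaaabaaabba
Step 16: δ(q3, □) = (q3, a, L) → [q3]□aaaaaaaaaaaaaabaaabba

The machine has not reached a halting state after 16 steps.
The machine did not halt within the 16-step bound.

Answer: No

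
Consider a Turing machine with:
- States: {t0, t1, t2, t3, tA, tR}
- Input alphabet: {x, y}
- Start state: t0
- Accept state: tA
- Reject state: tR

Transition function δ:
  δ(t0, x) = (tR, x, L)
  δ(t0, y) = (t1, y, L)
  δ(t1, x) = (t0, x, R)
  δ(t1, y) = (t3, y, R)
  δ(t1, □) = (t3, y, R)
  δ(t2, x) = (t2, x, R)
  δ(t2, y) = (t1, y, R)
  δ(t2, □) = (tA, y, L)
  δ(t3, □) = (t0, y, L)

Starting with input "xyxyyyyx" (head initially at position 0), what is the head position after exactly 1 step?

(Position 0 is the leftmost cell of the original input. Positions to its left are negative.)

Execution trace (head position shown):
Step 0: [t0]xyxyyyyx  (head at position 0)
Step 1: move left → [tR]□xyxyyyyx  (head at position -1)

After 1 step, the head is at position -1.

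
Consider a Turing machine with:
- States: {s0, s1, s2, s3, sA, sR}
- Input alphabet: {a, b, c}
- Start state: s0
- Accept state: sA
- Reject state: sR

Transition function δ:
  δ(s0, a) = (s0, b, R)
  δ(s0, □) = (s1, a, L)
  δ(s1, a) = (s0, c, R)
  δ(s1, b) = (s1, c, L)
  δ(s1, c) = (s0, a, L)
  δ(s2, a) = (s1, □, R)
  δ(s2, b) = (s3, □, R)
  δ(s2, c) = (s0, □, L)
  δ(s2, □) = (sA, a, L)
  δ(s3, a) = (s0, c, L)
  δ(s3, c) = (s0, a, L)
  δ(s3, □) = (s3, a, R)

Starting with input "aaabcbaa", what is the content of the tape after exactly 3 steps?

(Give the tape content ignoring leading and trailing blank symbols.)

Execution trace:
Initial: [s0]aaabcbaa
Step 1: δ(s0, a) = (s0, b, R) → b[s0]aabcbaa
Step 2: δ(s0, a) = (s0, b, R) → bb[s0]abcbaa
Step 3: δ(s0, a) = (s0, b, R) → bbb[s0]bcbaa

No transition is defined for δ(s0, b). By convention the machine halts and rejects.

After 3 steps, the tape (ignoring leading/trailing blanks) is: bbbbcbaa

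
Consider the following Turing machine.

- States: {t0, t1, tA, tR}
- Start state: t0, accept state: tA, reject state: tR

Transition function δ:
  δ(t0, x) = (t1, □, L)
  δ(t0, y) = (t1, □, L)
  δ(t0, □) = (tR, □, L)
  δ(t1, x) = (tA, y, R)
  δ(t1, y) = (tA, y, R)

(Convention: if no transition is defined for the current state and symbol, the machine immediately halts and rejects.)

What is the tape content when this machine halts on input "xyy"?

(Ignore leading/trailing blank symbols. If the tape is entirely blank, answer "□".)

Execution trace:
Initial: [t0]xyy
Step 1: δ(t0, x) = (t1, □, L) → [t1]□□yy

No transition is defined for δ(t1, □). By convention the machine halts and rejects.

Final tape (ignoring leading/trailing blanks): yy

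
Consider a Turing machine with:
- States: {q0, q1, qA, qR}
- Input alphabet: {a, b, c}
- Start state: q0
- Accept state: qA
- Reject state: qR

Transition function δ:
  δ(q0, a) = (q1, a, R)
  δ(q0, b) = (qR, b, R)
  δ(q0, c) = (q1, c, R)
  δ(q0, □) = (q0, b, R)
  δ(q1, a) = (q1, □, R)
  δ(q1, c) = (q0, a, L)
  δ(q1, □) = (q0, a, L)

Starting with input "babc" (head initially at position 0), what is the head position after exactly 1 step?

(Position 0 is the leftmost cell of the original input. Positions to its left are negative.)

Execution trace (head position shown):
Step 0: [q0]babc  (head at position 0)
Step 1: move right → b[qR]abc  (head at position 1)

After 1 step, the head is at position 1.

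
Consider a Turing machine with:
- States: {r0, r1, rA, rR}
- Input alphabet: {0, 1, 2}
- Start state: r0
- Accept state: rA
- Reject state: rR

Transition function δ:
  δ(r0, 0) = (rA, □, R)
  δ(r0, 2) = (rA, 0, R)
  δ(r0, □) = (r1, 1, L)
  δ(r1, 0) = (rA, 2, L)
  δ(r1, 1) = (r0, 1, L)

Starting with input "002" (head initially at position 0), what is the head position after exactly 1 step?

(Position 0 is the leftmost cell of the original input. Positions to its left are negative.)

Execution trace (head position shown):
Step 0: [r0]002  (head at position 0)
Step 1: move right → □[rA]02  (head at position 1)

After 1 step, the head is at position 1.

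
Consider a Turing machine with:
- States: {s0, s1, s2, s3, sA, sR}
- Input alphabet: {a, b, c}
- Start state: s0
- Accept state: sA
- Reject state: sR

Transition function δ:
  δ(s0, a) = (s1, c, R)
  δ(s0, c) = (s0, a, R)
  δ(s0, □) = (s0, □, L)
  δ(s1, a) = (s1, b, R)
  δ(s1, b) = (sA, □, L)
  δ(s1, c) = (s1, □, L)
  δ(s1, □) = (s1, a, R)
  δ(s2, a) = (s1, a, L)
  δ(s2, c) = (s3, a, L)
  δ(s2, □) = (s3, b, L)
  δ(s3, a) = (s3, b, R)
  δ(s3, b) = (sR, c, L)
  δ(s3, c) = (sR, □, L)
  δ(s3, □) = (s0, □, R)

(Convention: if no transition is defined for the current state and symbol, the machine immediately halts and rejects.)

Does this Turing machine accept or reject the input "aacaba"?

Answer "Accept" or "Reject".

Execution trace:
Initial: [s0]aacaba
Step 1: δ(s0, a) = (s1, c, R) → c[s1]acaba
Step 2: δ(s1, a) = (s1, b, R) → cb[s1]caba
Step 3: δ(s1, c) = (s1, □, L) → c[s1]b□aba
Step 4: δ(s1, b) = (sA, □, L) → [sA]c□□aba

The machine reaches the accept state sA and halts.

Answer: Accept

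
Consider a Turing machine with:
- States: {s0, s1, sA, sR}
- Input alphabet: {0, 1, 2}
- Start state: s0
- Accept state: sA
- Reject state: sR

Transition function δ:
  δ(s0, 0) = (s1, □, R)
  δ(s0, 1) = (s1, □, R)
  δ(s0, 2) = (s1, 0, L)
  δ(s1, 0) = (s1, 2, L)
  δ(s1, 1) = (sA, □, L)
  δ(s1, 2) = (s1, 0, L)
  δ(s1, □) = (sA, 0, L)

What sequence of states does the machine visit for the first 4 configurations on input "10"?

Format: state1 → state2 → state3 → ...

Execution trace:
Initial: [s0]10
Step 1: δ(s0, 1) = (s1, □, R) → □[s1]0
Step 2: δ(s1, 0) = (s1, 2, L) → [s1]□2
Step 3: δ(s1, □) = (sA, 0, L) → [sA]□02

The machine reaches the accept state sA and halts.

State sequence: s0 → s1 → s1 → sA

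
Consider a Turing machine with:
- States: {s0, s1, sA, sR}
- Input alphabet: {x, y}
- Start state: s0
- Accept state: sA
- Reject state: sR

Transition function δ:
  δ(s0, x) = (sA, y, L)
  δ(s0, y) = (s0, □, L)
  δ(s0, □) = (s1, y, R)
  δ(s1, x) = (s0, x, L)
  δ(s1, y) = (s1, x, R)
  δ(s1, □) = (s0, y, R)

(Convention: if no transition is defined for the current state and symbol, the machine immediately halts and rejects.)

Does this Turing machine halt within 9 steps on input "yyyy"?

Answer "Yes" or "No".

Execution trace:
Initial: [s0]yyyy
Step 1: δ(s0, y) = (s0, □, L) → [s0]□□yyy
Step 2: δ(s0, □) = (s1, y, R) → y[s1]□yyy
Step 3: δ(s1, □) = (s0, y, R) → yy[s0]yyy
Step 4: δ(s0, y) = (s0, □, L) → y[s0]y□yy
Step 5: δ(s0, y) = (s0, □, L) → [s0]y□□yy
Step 6: δ(s0, y) = (s0, □, L) → [s0]□□□□yy
Step 7: δ(s0, □) = (s1, y, R) → y[s1]□□□yy
Step 8: δ(s1, □) = (s0, y, R) → yy[s0]□□yy
Step 9: δ(s0, □) = (s1, y, R) → yyy[s1]□yy

The machine has not reached a halting state after 9 steps.
The machine did not halt within the 9-step bound.

Answer: No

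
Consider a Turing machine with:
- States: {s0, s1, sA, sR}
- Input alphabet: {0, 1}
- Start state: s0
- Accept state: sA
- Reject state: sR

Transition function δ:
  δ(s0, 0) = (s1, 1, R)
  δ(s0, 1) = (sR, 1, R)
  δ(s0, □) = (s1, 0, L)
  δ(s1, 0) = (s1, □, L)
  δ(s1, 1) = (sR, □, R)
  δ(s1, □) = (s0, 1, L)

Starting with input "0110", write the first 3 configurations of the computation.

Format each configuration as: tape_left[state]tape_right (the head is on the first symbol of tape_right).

Transitions applied:
Step 1: δ(s0, 0) = (s1, 1, R)
Step 2: δ(s1, 1) = (sR, □, R)

The first 3 configurations are:
[s0]0110 ⊢ 1[s1]110 ⊢ 1□[sR]10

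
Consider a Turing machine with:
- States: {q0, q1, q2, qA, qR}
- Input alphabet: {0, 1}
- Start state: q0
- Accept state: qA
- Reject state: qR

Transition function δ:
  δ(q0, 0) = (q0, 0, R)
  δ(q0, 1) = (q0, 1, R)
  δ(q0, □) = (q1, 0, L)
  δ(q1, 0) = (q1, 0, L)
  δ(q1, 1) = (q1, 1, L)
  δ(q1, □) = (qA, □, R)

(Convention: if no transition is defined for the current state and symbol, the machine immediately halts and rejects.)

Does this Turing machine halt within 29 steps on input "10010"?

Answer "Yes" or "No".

Execution trace:
Initial: [q0]10010
Step 1: δ(q0, 1) = (q0, 1, R) → 1[q0]0010
Step 2: δ(q0, 0) = (q0, 0, R) → 10[q0]010
Step 3: δ(q0, 0) = (q0, 0, R) → 100[q0]10
Step 4: δ(q0, 1) = (q0, 1, R) → 1001[q0]0
Step 5: δ(q0, 0) = (q0, 0, R) → 10010[q0]□
Step 6: δ(q0, □) = (q1, 0, L) → 1001[q1]00
Step 7: δ(q1, 0) = (q1, 0, L) → 100[q1]100
Step 8: δ(q1, 1) = (q1, 1, L) → 10[q1]0100
Step 9: δ(q1, 0) = (q1, 0, L) → 1[q1]00100
Step 10: δ(q1, 0) = (q1, 0, L) → [q1]100100
Step 11: δ(q1, 1) = (q1, 1, L) → [q1]□100100
Step 12: δ(q1, □) = (qA, □, R) → □[qA]100100

The machine reaches the accept state qA and halts.
The machine halted after 12 steps (within the 29-step bound).

Answer: Yes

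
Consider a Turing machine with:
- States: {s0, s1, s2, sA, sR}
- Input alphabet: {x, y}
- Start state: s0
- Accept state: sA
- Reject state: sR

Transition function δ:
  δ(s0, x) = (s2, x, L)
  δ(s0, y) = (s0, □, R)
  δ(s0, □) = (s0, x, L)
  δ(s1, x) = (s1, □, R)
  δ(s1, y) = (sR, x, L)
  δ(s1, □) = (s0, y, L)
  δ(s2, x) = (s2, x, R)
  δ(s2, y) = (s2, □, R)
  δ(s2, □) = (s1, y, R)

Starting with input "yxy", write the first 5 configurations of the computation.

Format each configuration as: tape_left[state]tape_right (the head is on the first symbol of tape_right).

Transitions applied:
Step 1: δ(s0, y) = (s0, □, R)
Step 2: δ(s0, x) = (s2, x, L)
Step 3: δ(s2, □) = (s1, y, R)
Step 4: δ(s1, x) = (s1, □, R)

The first 5 configurations are:
[s0]yxy ⊢ □[s0]xy ⊢ [s2]□xy ⊢ y[s1]xy ⊢ y□[s1]y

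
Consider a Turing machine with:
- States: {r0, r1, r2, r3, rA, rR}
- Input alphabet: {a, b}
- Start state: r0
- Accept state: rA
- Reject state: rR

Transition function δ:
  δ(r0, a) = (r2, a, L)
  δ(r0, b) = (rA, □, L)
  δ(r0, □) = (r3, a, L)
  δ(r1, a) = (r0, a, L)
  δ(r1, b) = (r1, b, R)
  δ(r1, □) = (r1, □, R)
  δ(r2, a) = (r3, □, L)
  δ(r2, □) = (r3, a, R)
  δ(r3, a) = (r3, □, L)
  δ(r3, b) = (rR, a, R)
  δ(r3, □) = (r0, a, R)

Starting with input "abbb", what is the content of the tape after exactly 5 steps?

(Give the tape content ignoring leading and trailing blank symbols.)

Execution trace:
Initial: [r0]abbb
Step 1: δ(r0, a) = (r2, a, L) → [r2]□abbb
Step 2: δ(r2, □) = (r3, a, R) → a[r3]abbb
Step 3: δ(r3, a) = (r3, □, L) → [r3]a□bbb
Step 4: δ(r3, a) = (r3, □, L) → [r3]□□□bbb
Step 5: δ(r3, □) = (r0, a, R) → a[r0]□□bbb

After 5 steps, the tape (ignoring leading/trailing blanks) is: a□□bbb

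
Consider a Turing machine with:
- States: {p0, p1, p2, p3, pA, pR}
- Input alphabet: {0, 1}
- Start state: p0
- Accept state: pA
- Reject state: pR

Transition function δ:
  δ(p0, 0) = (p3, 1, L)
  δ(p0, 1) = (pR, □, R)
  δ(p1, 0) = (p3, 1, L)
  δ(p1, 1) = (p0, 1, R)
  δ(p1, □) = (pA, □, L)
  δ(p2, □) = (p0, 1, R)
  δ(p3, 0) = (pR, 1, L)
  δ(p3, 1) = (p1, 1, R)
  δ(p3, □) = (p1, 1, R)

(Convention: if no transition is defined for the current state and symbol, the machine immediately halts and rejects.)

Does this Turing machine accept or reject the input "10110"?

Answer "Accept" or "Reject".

Execution trace:
Initial: [p0]10110
Step 1: δ(p0, 1) = (pR, □, R) → □[pR]0110

The machine reaches the reject state pR and halts.

Answer: Reject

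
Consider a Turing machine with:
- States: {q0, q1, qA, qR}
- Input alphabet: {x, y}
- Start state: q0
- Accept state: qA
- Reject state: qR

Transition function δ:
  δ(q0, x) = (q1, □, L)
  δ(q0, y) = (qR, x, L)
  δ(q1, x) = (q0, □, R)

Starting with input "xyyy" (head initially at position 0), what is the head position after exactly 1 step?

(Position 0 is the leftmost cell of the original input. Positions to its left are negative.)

Execution trace (head position shown):
Step 0: [q0]xyyy  (head at position 0)
Step 1: move left → [q1]□□yyy  (head at position -1)

After 1 step, the head is at position -1.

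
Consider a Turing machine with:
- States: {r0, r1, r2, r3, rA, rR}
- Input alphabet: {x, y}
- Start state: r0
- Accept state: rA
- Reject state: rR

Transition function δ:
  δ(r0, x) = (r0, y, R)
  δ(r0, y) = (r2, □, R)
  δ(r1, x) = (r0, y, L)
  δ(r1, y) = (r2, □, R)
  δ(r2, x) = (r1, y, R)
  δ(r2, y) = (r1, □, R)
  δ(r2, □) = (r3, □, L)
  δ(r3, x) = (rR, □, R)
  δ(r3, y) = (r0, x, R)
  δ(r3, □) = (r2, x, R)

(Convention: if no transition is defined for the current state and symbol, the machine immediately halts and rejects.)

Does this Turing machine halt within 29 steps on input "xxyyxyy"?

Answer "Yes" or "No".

Execution trace:
Initial: [r0]xxyyxyy
Step 1: δ(r0, x) = (r0, y, R) → y[r0]xyyxyy
Step 2: δ(r0, x) = (r0, y, R) → yy[r0]yyxyy
Step 3: δ(r0, y) = (r2, □, R) → yy□[r2]yxyy
Step 4: δ(r2, y) = (r1, □, R) → yy□□[r1]xyy
Step 5: δ(r1, x) = (r0, y, L) → yy□[r0]□yyy

No transition is defined for δ(r0, □). By convention the machine halts and rejects.
The machine halted after 5 steps (within the 29-step bound).

Answer: Yes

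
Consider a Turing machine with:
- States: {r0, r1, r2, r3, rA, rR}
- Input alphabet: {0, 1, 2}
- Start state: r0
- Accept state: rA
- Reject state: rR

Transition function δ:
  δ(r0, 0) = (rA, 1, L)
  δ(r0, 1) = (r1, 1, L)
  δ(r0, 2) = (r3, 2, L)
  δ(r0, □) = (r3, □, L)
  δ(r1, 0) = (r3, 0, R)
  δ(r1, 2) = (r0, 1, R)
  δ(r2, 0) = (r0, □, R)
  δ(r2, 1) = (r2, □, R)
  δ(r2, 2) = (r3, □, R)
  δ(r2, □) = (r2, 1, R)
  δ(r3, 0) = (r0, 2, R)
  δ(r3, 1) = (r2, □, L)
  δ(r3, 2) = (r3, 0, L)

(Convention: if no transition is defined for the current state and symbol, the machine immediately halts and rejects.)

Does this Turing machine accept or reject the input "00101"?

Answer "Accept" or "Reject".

Execution trace:
Initial: [r0]00101
Step 1: δ(r0, 0) = (rA, 1, L) → [rA]□10101

The machine reaches the accept state rA and halts.

Answer: Accept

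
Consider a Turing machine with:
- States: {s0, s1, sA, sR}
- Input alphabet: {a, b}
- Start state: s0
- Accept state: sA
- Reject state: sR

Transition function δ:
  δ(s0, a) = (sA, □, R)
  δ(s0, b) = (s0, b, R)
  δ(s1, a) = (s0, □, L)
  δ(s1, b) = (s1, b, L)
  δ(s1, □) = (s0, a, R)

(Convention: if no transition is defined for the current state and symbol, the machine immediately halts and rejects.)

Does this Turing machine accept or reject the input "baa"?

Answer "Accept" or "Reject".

Execution trace:
Initial: [s0]baa
Step 1: δ(s0, b) = (s0, b, R) → b[s0]aa
Step 2: δ(s0, a) = (sA, □, R) → b□[sA]a

The machine reaches the accept state sA and halts.

Answer: Accept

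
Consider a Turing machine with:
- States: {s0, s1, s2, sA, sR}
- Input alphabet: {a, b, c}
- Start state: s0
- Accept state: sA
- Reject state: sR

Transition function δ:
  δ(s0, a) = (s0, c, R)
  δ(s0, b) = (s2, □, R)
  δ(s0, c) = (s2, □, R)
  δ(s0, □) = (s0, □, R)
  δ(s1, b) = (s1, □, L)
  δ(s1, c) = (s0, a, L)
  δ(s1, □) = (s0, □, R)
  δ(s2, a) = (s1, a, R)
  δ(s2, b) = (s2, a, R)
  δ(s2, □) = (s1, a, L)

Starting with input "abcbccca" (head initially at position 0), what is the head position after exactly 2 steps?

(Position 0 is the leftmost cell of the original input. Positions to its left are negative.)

Execution trace (head position shown):
Step 0: [s0]abcbccca  (head at position 0)
Step 1: move right → c[s0]bcbccca  (head at position 1)
Step 2: move right → c□[s2]cbccca  (head at position 2)

After 2 steps, the head is at position 2.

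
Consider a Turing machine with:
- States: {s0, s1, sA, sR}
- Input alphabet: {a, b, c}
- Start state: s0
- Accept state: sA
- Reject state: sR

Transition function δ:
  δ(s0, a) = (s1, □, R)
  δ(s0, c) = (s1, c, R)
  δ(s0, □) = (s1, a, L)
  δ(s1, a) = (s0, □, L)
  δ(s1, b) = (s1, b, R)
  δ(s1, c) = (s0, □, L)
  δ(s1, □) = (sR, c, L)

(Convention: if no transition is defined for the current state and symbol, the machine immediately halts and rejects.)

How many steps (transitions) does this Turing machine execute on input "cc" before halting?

Execution trace:
Initial: [s0]cc
Step 1: δ(s0, c) = (s1, c, R) → c[s1]c
Step 2: δ(s1, c) = (s0, □, L) → [s0]c□
Step 3: δ(s0, c) = (s1, c, R) → c[s1]□
Step 4: δ(s1, □) = (sR, c, L) → [sR]cc

The machine reaches the reject state sR and halts.

The machine executed 4 steps before halting.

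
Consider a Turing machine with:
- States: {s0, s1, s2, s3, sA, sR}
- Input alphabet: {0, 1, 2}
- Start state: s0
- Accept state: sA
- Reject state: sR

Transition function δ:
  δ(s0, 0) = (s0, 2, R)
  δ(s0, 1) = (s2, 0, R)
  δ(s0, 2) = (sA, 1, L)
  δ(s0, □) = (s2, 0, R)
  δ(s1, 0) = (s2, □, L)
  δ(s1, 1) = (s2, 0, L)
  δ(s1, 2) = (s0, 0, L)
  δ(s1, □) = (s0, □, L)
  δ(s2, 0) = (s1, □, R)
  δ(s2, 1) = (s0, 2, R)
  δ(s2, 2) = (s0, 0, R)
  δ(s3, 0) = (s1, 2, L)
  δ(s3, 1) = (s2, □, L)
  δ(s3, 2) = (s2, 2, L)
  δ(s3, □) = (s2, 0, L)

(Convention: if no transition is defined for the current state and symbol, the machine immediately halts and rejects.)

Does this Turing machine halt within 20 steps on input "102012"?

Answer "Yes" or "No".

Execution trace:
Initial: [s0]102012
Step 1: δ(s0, 1) = (s2, 0, R) → 0[s2]02012
Step 2: δ(s2, 0) = (s1, □, R) → 0□[s1]2012
Step 3: δ(s1, 2) = (s0, 0, L) → 0[s0]□0012
Step 4: δ(s0, □) = (s2, 0, R) → 00[s2]0012
Step 5: δ(s2, 0) = (s1, □, R) → 00□[s1]012
Step 6: δ(s1, 0) = (s2, □, L) → 00[s2]□□12

No transition is defined for δ(s2, □). By convention the machine halts and rejects.
The machine halted after 6 steps (within the 20-step bound).

Answer: Yes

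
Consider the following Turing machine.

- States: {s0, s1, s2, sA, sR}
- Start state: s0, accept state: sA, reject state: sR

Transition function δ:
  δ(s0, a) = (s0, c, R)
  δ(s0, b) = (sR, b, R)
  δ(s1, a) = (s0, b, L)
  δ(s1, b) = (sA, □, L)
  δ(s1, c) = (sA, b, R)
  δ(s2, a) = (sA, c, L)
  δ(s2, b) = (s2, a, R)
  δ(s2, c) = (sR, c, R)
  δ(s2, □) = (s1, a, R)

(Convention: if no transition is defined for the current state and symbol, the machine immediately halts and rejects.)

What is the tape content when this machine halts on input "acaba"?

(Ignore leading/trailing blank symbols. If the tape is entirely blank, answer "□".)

Execution trace:
Initial: [s0]acaba
Step 1: δ(s0, a) = (s0, c, R) → c[s0]caba

No transition is defined for δ(s0, c). By convention the machine halts and rejects.

Final tape (ignoring leading/trailing blanks): ccaba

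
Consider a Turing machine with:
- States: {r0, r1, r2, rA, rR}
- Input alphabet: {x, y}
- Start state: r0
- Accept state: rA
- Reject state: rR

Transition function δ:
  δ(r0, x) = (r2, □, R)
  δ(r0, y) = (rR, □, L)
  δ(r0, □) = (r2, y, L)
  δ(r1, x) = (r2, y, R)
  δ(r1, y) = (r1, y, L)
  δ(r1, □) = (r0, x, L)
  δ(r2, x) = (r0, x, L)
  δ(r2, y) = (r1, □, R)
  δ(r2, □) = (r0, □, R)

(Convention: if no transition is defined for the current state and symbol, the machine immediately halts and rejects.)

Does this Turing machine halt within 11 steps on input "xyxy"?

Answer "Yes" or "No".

Execution trace:
Initial: [r0]xyxy
Step 1: δ(r0, x) = (r2, □, R) → □[r2]yxy
Step 2: δ(r2, y) = (r1, □, R) → □□[r1]xy
Step 3: δ(r1, x) = (r2, y, R) → □□y[r2]y
Step 4: δ(r2, y) = (r1, □, R) → □□y□[r1]□
Step 5: δ(r1, □) = (r0, x, L) → □□y[r0]□x
Step 6: δ(r0, □) = (r2, y, L) → □□[r2]yyx
Step 7: δ(r2, y) = (r1, □, R) → □□□[r1]yx
Step 8: δ(r1, y) = (r1, y, L) → □□[r1]□yx
Step 9: δ(r1, □) = (r0, x, L) → □[r0]□xyx
Step 10: δ(r0, □) = (r2, y, L) → [r2]□yxyx
Step 11: δ(r2, □) = (r0, □, R) → □[r0]yxyx

The machine has not reached a halting state after 11 steps.
The machine did not halt within the 11-step bound.

Answer: No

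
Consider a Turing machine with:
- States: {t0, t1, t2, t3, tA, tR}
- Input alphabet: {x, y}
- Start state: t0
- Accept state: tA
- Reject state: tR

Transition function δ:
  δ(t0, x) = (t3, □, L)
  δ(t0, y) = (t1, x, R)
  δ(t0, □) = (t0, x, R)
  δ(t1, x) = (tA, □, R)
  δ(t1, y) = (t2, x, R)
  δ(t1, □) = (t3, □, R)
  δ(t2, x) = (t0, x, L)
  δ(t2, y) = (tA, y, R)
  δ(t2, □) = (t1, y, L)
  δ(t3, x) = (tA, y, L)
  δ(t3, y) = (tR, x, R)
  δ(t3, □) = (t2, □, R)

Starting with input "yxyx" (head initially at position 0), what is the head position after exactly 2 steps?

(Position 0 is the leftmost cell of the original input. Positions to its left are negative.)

Execution trace (head position shown):
Step 0: [t0]yxyx  (head at position 0)
Step 1: move right → x[t1]xyx  (head at position 1)
Step 2: move right → x□[tA]yx  (head at position 2)

After 2 steps, the head is at position 2.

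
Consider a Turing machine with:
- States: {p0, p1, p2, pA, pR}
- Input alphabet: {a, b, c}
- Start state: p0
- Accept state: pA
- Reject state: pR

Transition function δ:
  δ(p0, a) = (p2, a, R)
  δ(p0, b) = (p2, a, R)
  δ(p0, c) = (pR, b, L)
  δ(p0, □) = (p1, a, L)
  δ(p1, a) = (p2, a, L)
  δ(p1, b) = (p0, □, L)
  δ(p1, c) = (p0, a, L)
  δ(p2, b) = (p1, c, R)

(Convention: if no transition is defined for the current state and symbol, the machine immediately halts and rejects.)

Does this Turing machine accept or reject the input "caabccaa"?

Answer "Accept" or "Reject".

Execution trace:
Initial: [p0]caabccaa
Step 1: δ(p0, c) = (pR, b, L) → [pR]□baabccaa

The machine reaches the reject state pR and halts.

Answer: Reject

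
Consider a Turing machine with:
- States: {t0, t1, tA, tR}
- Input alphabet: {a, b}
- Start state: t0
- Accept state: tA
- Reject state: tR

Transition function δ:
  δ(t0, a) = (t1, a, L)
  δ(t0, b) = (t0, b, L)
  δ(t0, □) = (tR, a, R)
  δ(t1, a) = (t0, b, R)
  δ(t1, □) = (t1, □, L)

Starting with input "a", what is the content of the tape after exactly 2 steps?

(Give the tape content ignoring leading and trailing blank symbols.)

Execution trace:
Initial: [t0]a
Step 1: δ(t0, a) = (t1, a, L) → [t1]□a
Step 2: δ(t1, □) = (t1, □, L) → [t1]□□a

After 2 steps, the tape (ignoring leading/trailing blanks) is: a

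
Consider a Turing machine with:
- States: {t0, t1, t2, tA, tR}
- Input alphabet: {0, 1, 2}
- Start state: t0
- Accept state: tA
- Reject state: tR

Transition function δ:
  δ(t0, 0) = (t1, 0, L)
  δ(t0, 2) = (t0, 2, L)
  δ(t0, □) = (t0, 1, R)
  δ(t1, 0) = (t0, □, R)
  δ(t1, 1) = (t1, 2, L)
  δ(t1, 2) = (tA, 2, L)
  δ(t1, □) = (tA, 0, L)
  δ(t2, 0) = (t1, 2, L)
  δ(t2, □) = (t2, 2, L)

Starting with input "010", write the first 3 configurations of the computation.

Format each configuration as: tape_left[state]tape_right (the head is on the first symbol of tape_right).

Transitions applied:
Step 1: δ(t0, 0) = (t1, 0, L)
Step 2: δ(t1, □) = (tA, 0, L)

The first 3 configurations are:
[t0]010 ⊢ [t1]□010 ⊢ [tA]□0010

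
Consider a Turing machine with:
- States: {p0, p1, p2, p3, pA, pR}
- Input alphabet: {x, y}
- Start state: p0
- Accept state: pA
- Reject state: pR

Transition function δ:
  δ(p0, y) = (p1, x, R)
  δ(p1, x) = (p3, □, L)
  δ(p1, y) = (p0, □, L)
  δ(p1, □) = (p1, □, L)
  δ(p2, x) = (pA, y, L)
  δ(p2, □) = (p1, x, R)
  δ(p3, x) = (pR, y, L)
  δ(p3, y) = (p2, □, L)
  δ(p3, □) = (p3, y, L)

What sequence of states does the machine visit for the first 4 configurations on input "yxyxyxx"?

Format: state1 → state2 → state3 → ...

Execution trace:
Initial: [p0]yxyxyxx
Step 1: δ(p0, y) = (p1, x, R) → x[p1]xyxyxx
Step 2: δ(p1, x) = (p3, □, L) → [p3]x□yxyxx
Step 3: δ(p3, x) = (pR, y, L) → [pR]□y□yxyxx

The machine reaches the reject state pR and halts.

State sequence: p0 → p1 → p3 → pR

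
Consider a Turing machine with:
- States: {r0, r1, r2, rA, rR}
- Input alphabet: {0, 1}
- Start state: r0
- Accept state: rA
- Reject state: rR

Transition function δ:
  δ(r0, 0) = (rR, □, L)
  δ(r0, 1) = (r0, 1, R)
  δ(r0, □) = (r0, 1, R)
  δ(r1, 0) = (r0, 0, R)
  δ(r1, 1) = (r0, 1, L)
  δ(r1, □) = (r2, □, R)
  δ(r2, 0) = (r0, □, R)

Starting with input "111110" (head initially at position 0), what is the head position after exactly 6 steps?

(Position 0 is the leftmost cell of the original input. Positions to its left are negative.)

Execution trace (head position shown):
Step 0: [r0]111110  (head at position 0)
Step 1: move right → 1[r0]11110  (head at position 1)
Step 2: move right → 11[r0]1110  (head at position 2)
Step 3: move right → 111[r0]110  (head at position 3)
Step 4: move right → 1111[r0]10  (head at position 4)
Step 5: move right → 11111[r0]0  (head at position 5)
Step 6: move left → 1111[rR]1□  (head at position 4)

After 6 steps, the head is at position 4.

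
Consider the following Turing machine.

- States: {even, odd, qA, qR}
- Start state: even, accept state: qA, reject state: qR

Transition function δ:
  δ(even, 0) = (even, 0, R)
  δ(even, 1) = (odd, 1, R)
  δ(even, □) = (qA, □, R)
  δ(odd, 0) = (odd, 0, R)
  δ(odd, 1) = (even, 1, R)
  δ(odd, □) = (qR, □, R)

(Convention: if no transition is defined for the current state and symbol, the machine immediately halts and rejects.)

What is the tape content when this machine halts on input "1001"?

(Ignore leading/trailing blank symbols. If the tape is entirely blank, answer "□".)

Execution trace:
Initial: [even]1001
Step 1: δ(even, 1) = (odd, 1, R) → 1[odd]001
Step 2: δ(odd, 0) = (odd, 0, R) → 10[odd]01
Step 3: δ(odd, 0) = (odd, 0, R) → 100[odd]1
Step 4: δ(odd, 1) = (even, 1, R) → 1001[even]□
Step 5: δ(even, □) = (qA, □, R) → 1001□[qA]□

The machine reaches the accept state qA and halts.

Final tape (ignoring leading/trailing blanks): 1001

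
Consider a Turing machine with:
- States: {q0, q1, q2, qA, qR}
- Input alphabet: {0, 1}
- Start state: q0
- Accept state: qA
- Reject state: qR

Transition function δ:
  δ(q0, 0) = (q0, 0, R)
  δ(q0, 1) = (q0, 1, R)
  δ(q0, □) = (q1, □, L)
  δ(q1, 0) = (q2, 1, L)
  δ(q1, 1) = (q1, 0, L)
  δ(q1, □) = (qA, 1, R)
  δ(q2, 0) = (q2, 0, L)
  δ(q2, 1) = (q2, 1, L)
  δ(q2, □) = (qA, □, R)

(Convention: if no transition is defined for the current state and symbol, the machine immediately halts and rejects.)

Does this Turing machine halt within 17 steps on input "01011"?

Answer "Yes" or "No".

Execution trace:
Initial: [q0]01011
Step 1: δ(q0, 0) = (q0, 0, R) → 0[q0]1011
Step 2: δ(q0, 1) = (q0, 1, R) → 01[q0]011
Step 3: δ(q0, 0) = (q0, 0, R) → 010[q0]11
Step 4: δ(q0, 1) = (q0, 1, R) → 0101[q0]1
Step 5: δ(q0, 1) = (q0, 1, R) → 01011[q0]□
Step 6: δ(q0, □) = (q1, □, L) → 0101[q1]1□
Step 7: δ(q1, 1) = (q1, 0, L) → 010[q1]10□
Step 8: δ(q1, 1) = (q1, 0, L) → 01[q1]000□
Step 9: δ(q1, 0) = (q2, 1, L) → 0[q2]1100□
Step 10: δ(q2, 1) = (q2, 1, L) → [q2]01100□
Step 11: δ(q2, 0) = (q2, 0, L) → [q2]□01100□
Step 12: δ(q2, □) = (qA, □, R) → □[qA]01100□

The machine reaches the accept state qA and halts.
The machine halted after 12 steps (within the 17-step bound).

Answer: Yes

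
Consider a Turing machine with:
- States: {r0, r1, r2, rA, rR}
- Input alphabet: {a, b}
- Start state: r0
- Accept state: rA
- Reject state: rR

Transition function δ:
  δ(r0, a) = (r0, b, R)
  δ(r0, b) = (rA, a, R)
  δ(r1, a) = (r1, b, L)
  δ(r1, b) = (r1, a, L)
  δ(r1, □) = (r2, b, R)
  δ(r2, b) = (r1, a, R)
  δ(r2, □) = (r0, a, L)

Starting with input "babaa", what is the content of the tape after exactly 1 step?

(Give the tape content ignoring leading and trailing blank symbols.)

Execution trace:
Initial: [r0]babaa
Step 1: δ(r0, b) = (rA, a, R) → a[rA]abaa

The machine reaches the accept state rA and halts.

After 1 step, the tape (ignoring leading/trailing blanks) is: aabaa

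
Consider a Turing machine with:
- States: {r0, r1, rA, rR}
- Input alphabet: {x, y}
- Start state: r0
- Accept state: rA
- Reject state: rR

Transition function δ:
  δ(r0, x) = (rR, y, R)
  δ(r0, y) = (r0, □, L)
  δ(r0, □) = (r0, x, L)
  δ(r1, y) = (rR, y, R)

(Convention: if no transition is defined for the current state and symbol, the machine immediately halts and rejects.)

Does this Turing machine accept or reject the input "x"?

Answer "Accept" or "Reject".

Execution trace:
Initial: [r0]x
Step 1: δ(r0, x) = (rR, y, R) → y[rR]□

The machine reaches the reject state rR and halts.

Answer: Reject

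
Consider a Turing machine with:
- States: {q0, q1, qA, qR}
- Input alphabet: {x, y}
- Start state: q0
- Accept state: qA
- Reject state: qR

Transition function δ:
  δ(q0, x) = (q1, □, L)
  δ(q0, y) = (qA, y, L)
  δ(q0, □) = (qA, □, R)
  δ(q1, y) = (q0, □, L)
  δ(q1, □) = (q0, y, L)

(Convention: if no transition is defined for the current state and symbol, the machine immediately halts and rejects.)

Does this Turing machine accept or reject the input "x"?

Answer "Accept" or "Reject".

Execution trace:
Initial: [q0]x
Step 1: δ(q0, x) = (q1, □, L) → [q1]□□
Step 2: δ(q1, □) = (q0, y, L) → [q0]□y□
Step 3: δ(q0, □) = (qA, □, R) → □[qA]y□

The machine reaches the accept state qA and halts.

Answer: Accept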